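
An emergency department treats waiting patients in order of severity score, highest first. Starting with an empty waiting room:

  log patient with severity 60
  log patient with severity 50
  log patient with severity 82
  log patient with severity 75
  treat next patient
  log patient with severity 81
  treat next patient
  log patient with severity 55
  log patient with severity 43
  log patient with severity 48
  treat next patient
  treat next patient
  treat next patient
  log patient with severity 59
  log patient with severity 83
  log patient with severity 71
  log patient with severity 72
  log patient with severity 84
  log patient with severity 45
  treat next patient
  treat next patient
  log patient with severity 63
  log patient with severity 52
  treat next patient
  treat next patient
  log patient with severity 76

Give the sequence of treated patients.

insert 60 → {60}
insert 50 → {60, 50}
insert 82 → {82, 60, 50}
insert 75 → {82, 75, 60, 50}
treat next patient → 82; now {75, 60, 50}
insert 81 → {81, 75, 60, 50}
treat next patient → 81; now {75, 60, 50}
insert 55 → {75, 60, 55, 50}
insert 43 → {75, 60, 55, 50, 43}
insert 48 → {75, 60, 55, 50, 48, 43}
treat next patient → 75; now {60, 55, 50, 48, 43}
treat next patient → 60; now {55, 50, 48, 43}
treat next patient → 55; now {50, 48, 43}
insert 59 → {59, 50, 48, 43}
insert 83 → {83, 59, 50, 48, 43}
insert 71 → {83, 71, 59, 50, 48, 43}
insert 72 → {83, 72, 71, 59, 50, 48, 43}
insert 84 → {84, 83, 72, 71, 59, 50, 48, 43}
insert 45 → {84, 83, 72, 71, 59, 50, 48, 45, 43}
treat next patient → 84; now {83, 72, 71, 59, 50, 48, 45, 43}
treat next patient → 83; now {72, 71, 59, 50, 48, 45, 43}
insert 63 → {72, 71, 63, 59, 50, 48, 45, 43}
insert 52 → {72, 71, 63, 59, 52, 50, 48, 45, 43}
treat next patient → 72; now {71, 63, 59, 52, 50, 48, 45, 43}
treat next patient → 71; now {63, 59, 52, 50, 48, 45, 43}
insert 76 → {76, 63, 59, 52, 50, 48, 45, 43}

82 → 81 → 75 → 60 → 55 → 84 → 83 → 72 → 71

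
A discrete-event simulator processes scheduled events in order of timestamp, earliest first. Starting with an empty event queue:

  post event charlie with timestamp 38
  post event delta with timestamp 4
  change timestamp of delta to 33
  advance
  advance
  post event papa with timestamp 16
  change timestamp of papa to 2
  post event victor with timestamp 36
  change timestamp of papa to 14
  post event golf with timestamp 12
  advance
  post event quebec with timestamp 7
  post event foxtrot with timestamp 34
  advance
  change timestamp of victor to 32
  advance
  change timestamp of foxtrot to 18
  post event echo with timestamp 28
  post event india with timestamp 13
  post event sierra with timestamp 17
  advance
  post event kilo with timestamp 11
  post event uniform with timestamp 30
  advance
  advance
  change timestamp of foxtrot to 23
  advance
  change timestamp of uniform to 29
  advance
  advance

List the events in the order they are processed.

add charlie (timestamp 38) → {charlie:38}
add delta (timestamp 4) → {delta:4, charlie:38}
update delta to timestamp 33 → {delta:33, charlie:38}
advance → delta; now {charlie:38}
advance → charlie; now {}
add papa (timestamp 16) → {papa:16}
update papa to timestamp 2 → {papa:2}
add victor (timestamp 36) → {papa:2, victor:36}
update papa to timestamp 14 → {papa:14, victor:36}
add golf (timestamp 12) → {golf:12, papa:14, victor:36}
advance → golf; now {papa:14, victor:36}
add quebec (timestamp 7) → {quebec:7, papa:14, victor:36}
add foxtrot (timestamp 34) → {quebec:7, papa:14, foxtrot:34, victor:36}
advance → quebec; now {papa:14, foxtrot:34, victor:36}
update victor to timestamp 32 → {papa:14, victor:32, foxtrot:34}
advance → papa; now {victor:32, foxtrot:34}
update foxtrot to timestamp 18 → {foxtrot:18, victor:32}
add echo (timestamp 28) → {foxtrot:18, echo:28, victor:32}
add india (timestamp 13) → {india:13, foxtrot:18, echo:28, victor:32}
add sierra (timestamp 17) → {india:13, sierra:17, foxtrot:18, echo:28, victor:32}
advance → india; now {sierra:17, foxtrot:18, echo:28, victor:32}
add kilo (timestamp 11) → {kilo:11, sierra:17, foxtrot:18, echo:28, victor:32}
add uniform (timestamp 30) → {kilo:11, sierra:17, foxtrot:18, echo:28, uniform:30, victor:32}
advance → kilo; now {sierra:17, foxtrot:18, echo:28, uniform:30, victor:32}
advance → sierra; now {foxtrot:18, echo:28, uniform:30, victor:32}
update foxtrot to timestamp 23 → {foxtrot:23, echo:28, uniform:30, victor:32}
advance → foxtrot; now {echo:28, uniform:30, victor:32}
update uniform to timestamp 29 → {echo:28, uniform:29, victor:32}
advance → echo; now {uniform:29, victor:32}
advance → uniform; now {victor:32}

delta, charlie, golf, quebec, papa, india, kilo, sierra, foxtrot, echo, uniform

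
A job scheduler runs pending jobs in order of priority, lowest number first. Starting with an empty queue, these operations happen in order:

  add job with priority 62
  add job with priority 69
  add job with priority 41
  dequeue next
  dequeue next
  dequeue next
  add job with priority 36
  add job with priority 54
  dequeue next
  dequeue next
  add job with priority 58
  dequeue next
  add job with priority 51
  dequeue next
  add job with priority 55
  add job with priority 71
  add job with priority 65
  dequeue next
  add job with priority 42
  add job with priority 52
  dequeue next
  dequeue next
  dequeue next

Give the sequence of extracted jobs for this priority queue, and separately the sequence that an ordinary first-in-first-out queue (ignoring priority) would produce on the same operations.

insert 62 → {62}
insert 69 → {62, 69}
insert 41 → {41, 62, 69}
dequeue next → 41; now {62, 69}
dequeue next → 62; now {69}
dequeue next → 69; now {}
insert 36 → {36}
insert 54 → {36, 54}
dequeue next → 36; now {54}
dequeue next → 54; now {}
insert 58 → {58}
dequeue next → 58; now {}
insert 51 → {51}
dequeue next → 51; now {}
insert 55 → {55}
insert 71 → {55, 71}
insert 65 → {55, 65, 71}
dequeue next → 55; now {65, 71}
insert 42 → {42, 65, 71}
insert 52 → {42, 52, 65, 71}
dequeue next → 42; now {52, 65, 71}
dequeue next → 52; now {65, 71}
dequeue next → 65; now {71}

priority queue: [41, 62, 69, 36, 54, 58, 51, 55, 42, 52, 65]; FIFO queue: [62, 69, 41, 36, 54, 58, 51, 55, 71, 65, 42]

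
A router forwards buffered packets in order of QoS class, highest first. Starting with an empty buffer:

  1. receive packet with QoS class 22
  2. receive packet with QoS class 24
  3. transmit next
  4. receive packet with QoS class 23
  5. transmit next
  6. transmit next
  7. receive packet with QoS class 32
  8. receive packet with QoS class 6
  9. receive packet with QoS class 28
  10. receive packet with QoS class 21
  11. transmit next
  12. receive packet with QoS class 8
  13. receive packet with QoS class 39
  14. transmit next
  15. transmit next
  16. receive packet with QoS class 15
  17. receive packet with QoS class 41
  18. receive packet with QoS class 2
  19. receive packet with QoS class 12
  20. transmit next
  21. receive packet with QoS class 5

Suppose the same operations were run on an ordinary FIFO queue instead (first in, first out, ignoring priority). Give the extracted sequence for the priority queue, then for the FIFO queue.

insert 22 → {22}
insert 24 → {24, 22}
transmit next → 24; now {22}
insert 23 → {23, 22}
transmit next → 23; now {22}
transmit next → 22; now {}
insert 32 → {32}
insert 6 → {32, 6}
insert 28 → {32, 28, 6}
insert 21 → {32, 28, 21, 6}
transmit next → 32; now {28, 21, 6}
insert 8 → {28, 21, 8, 6}
insert 39 → {39, 28, 21, 8, 6}
transmit next → 39; now {28, 21, 8, 6}
transmit next → 28; now {21, 8, 6}
insert 15 → {21, 15, 8, 6}
insert 41 → {41, 21, 15, 8, 6}
insert 2 → {41, 21, 15, 8, 6, 2}
insert 12 → {41, 21, 15, 12, 8, 6, 2}
transmit next → 41; now {21, 15, 12, 8, 6, 2}
insert 5 → {21, 15, 12, 8, 6, 5, 2}

priority queue: 24 → 23 → 22 → 32 → 39 → 28 → 41; FIFO queue: 22, 24, 23, 32, 6, 28, 21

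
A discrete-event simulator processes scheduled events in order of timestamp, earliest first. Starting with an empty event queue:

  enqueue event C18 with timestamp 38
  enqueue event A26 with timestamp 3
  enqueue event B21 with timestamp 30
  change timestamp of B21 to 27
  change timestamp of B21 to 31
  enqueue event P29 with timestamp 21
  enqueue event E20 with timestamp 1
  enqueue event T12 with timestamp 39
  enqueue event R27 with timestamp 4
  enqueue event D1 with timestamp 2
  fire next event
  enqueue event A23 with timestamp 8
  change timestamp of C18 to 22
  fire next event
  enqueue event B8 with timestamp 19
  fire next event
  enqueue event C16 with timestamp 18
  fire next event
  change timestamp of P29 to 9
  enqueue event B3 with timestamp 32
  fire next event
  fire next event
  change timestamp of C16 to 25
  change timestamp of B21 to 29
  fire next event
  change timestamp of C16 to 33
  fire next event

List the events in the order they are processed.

add C18 (timestamp 38) → {C18:38}
add A26 (timestamp 3) → {A26:3, C18:38}
add B21 (timestamp 30) → {A26:3, B21:30, C18:38}
update B21 to timestamp 27 → {A26:3, B21:27, C18:38}
update B21 to timestamp 31 → {A26:3, B21:31, C18:38}
add P29 (timestamp 21) → {A26:3, P29:21, B21:31, C18:38}
add E20 (timestamp 1) → {E20:1, A26:3, P29:21, B21:31, C18:38}
add T12 (timestamp 39) → {E20:1, A26:3, P29:21, B21:31, C18:38, T12:39}
add R27 (timestamp 4) → {E20:1, A26:3, R27:4, P29:21, B21:31, C18:38, T12:39}
add D1 (timestamp 2) → {E20:1, D1:2, A26:3, R27:4, P29:21, B21:31, C18:38, T12:39}
fire next event → E20; now {D1:2, A26:3, R27:4, P29:21, B21:31, C18:38, T12:39}
add A23 (timestamp 8) → {D1:2, A26:3, R27:4, A23:8, P29:21, B21:31, C18:38, T12:39}
update C18 to timestamp 22 → {D1:2, A26:3, R27:4, A23:8, P29:21, C18:22, B21:31, T12:39}
fire next event → D1; now {A26:3, R27:4, A23:8, P29:21, C18:22, B21:31, T12:39}
add B8 (timestamp 19) → {A26:3, R27:4, A23:8, B8:19, P29:21, C18:22, B21:31, T12:39}
fire next event → A26; now {R27:4, A23:8, B8:19, P29:21, C18:22, B21:31, T12:39}
add C16 (timestamp 18) → {R27:4, A23:8, C16:18, B8:19, P29:21, C18:22, B21:31, T12:39}
fire next event → R27; now {A23:8, C16:18, B8:19, P29:21, C18:22, B21:31, T12:39}
update P29 to timestamp 9 → {A23:8, P29:9, C16:18, B8:19, C18:22, B21:31, T12:39}
add B3 (timestamp 32) → {A23:8, P29:9, C16:18, B8:19, C18:22, B21:31, B3:32, T12:39}
fire next event → A23; now {P29:9, C16:18, B8:19, C18:22, B21:31, B3:32, T12:39}
fire next event → P29; now {C16:18, B8:19, C18:22, B21:31, B3:32, T12:39}
update C16 to timestamp 25 → {B8:19, C18:22, C16:25, B21:31, B3:32, T12:39}
update B21 to timestamp 29 → {B8:19, C18:22, C16:25, B21:29, B3:32, T12:39}
fire next event → B8; now {C18:22, C16:25, B21:29, B3:32, T12:39}
update C16 to timestamp 33 → {C18:22, B21:29, B3:32, C16:33, T12:39}
fire next event → C18; now {B21:29, B3:32, C16:33, T12:39}

[E20, D1, A26, R27, A23, P29, B8, C18]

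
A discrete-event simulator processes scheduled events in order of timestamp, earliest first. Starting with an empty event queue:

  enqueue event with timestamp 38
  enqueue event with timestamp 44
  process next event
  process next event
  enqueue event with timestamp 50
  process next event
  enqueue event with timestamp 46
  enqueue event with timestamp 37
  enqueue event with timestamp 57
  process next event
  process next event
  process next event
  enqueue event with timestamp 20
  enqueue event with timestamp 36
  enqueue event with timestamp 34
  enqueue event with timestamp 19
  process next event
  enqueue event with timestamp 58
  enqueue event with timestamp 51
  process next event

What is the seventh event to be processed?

insert 38 → {38}
insert 44 → {38, 44}
process next event → 38; now {44}
process next event → 44; now {}
insert 50 → {50}
process next event → 50; now {}
insert 46 → {46}
insert 37 → {37, 46}
insert 57 → {37, 46, 57}
process next event → 37; now {46, 57}
process next event → 46; now {57}
process next event → 57; now {}
insert 20 → {20}
insert 36 → {20, 36}
insert 34 → {20, 34, 36}
insert 19 → {19, 20, 34, 36}
process next event → 19; now {20, 34, 36}
insert 58 → {20, 34, 36, 58}
insert 51 → {20, 34, 36, 51, 58}
process next event → 20; now {34, 36, 51, 58}

19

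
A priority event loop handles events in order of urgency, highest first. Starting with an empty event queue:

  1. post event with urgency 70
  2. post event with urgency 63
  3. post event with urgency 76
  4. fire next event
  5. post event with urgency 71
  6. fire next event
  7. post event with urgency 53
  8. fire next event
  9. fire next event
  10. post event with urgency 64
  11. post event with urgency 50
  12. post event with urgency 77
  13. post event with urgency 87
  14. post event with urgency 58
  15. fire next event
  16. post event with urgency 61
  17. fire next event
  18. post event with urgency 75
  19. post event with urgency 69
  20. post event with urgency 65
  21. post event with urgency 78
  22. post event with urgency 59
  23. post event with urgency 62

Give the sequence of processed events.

[76, 71, 70, 63, 87, 77]

insert 70 → {70}
insert 63 → {70, 63}
insert 76 → {76, 70, 63}
fire next event → 76; now {70, 63}
insert 71 → {71, 70, 63}
fire next event → 71; now {70, 63}
insert 53 → {70, 63, 53}
fire next event → 70; now {63, 53}
fire next event → 63; now {53}
insert 64 → {64, 53}
insert 50 → {64, 53, 50}
insert 77 → {77, 64, 53, 50}
insert 87 → {87, 77, 64, 53, 50}
insert 58 → {87, 77, 64, 58, 53, 50}
fire next event → 87; now {77, 64, 58, 53, 50}
insert 61 → {77, 64, 61, 58, 53, 50}
fire next event → 77; now {64, 61, 58, 53, 50}
insert 75 → {75, 64, 61, 58, 53, 50}
insert 69 → {75, 69, 64, 61, 58, 53, 50}
insert 65 → {75, 69, 65, 64, 61, 58, 53, 50}
insert 78 → {78, 75, 69, 65, 64, 61, 58, 53, 50}
insert 59 → {78, 75, 69, 65, 64, 61, 59, 58, 53, 50}
insert 62 → {78, 75, 69, 65, 64, 62, 61, 59, 58, 53, 50}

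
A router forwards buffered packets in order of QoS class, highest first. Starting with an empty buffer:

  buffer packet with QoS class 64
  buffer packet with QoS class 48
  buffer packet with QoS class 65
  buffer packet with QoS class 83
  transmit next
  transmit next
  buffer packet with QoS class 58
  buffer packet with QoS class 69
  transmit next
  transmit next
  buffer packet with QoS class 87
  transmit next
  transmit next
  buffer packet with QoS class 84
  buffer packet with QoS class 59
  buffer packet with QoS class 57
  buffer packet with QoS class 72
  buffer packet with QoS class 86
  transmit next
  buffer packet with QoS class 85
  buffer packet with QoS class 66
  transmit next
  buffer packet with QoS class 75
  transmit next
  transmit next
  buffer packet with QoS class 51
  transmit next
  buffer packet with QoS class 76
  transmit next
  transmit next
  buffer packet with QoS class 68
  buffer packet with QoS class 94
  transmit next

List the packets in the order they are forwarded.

insert 64 → {64}
insert 48 → {64, 48}
insert 65 → {65, 64, 48}
insert 83 → {83, 65, 64, 48}
transmit next → 83; now {65, 64, 48}
transmit next → 65; now {64, 48}
insert 58 → {64, 58, 48}
insert 69 → {69, 64, 58, 48}
transmit next → 69; now {64, 58, 48}
transmit next → 64; now {58, 48}
insert 87 → {87, 58, 48}
transmit next → 87; now {58, 48}
transmit next → 58; now {48}
insert 84 → {84, 48}
insert 59 → {84, 59, 48}
insert 57 → {84, 59, 57, 48}
insert 72 → {84, 72, 59, 57, 48}
insert 86 → {86, 84, 72, 59, 57, 48}
transmit next → 86; now {84, 72, 59, 57, 48}
insert 85 → {85, 84, 72, 59, 57, 48}
insert 66 → {85, 84, 72, 66, 59, 57, 48}
transmit next → 85; now {84, 72, 66, 59, 57, 48}
insert 75 → {84, 75, 72, 66, 59, 57, 48}
transmit next → 84; now {75, 72, 66, 59, 57, 48}
transmit next → 75; now {72, 66, 59, 57, 48}
insert 51 → {72, 66, 59, 57, 51, 48}
transmit next → 72; now {66, 59, 57, 51, 48}
insert 76 → {76, 66, 59, 57, 51, 48}
transmit next → 76; now {66, 59, 57, 51, 48}
transmit next → 66; now {59, 57, 51, 48}
insert 68 → {68, 59, 57, 51, 48}
insert 94 → {94, 68, 59, 57, 51, 48}
transmit next → 94; now {68, 59, 57, 51, 48}

83 → 65 → 69 → 64 → 87 → 58 → 86 → 85 → 84 → 75 → 72 → 76 → 66 → 94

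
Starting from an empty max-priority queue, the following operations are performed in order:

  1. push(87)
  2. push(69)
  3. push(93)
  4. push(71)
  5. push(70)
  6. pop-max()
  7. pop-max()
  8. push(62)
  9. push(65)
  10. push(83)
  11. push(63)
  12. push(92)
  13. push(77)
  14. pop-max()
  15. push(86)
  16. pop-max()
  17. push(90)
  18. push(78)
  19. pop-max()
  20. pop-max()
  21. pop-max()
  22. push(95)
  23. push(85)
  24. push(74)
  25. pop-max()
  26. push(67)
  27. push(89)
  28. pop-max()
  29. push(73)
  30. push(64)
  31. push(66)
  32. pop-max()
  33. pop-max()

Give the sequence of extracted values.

[93, 87, 92, 86, 90, 83, 78, 95, 89, 85, 77]

insert 87 → {87}
insert 69 → {87, 69}
insert 93 → {93, 87, 69}
insert 71 → {93, 87, 71, 69}
insert 70 → {93, 87, 71, 70, 69}
pop-max → 93; now {87, 71, 70, 69}
pop-max → 87; now {71, 70, 69}
insert 62 → {71, 70, 69, 62}
insert 65 → {71, 70, 69, 65, 62}
insert 83 → {83, 71, 70, 69, 65, 62}
insert 63 → {83, 71, 70, 69, 65, 63, 62}
insert 92 → {92, 83, 71, 70, 69, 65, 63, 62}
insert 77 → {92, 83, 77, 71, 70, 69, 65, 63, 62}
pop-max → 92; now {83, 77, 71, 70, 69, 65, 63, 62}
insert 86 → {86, 83, 77, 71, 70, 69, 65, 63, 62}
pop-max → 86; now {83, 77, 71, 70, 69, 65, 63, 62}
insert 90 → {90, 83, 77, 71, 70, 69, 65, 63, 62}
insert 78 → {90, 83, 78, 77, 71, 70, 69, 65, 63, 62}
pop-max → 90; now {83, 78, 77, 71, 70, 69, 65, 63, 62}
pop-max → 83; now {78, 77, 71, 70, 69, 65, 63, 62}
pop-max → 78; now {77, 71, 70, 69, 65, 63, 62}
insert 95 → {95, 77, 71, 70, 69, 65, 63, 62}
insert 85 → {95, 85, 77, 71, 70, 69, 65, 63, 62}
insert 74 → {95, 85, 77, 74, 71, 70, 69, 65, 63, 62}
pop-max → 95; now {85, 77, 74, 71, 70, 69, 65, 63, 62}
insert 67 → {85, 77, 74, 71, 70, 69, 67, 65, 63, 62}
insert 89 → {89, 85, 77, 74, 71, 70, 69, 67, 65, 63, 62}
pop-max → 89; now {85, 77, 74, 71, 70, 69, 67, 65, 63, 62}
insert 73 → {85, 77, 74, 73, 71, 70, 69, 67, 65, 63, 62}
insert 64 → {85, 77, 74, 73, 71, 70, 69, 67, 65, 64, 63, 62}
insert 66 → {85, 77, 74, 73, 71, 70, 69, 67, 66, 65, 64, 63, 62}
pop-max → 85; now {77, 74, 73, 71, 70, 69, 67, 66, 65, 64, 63, 62}
pop-max → 77; now {74, 73, 71, 70, 69, 67, 66, 65, 64, 63, 62}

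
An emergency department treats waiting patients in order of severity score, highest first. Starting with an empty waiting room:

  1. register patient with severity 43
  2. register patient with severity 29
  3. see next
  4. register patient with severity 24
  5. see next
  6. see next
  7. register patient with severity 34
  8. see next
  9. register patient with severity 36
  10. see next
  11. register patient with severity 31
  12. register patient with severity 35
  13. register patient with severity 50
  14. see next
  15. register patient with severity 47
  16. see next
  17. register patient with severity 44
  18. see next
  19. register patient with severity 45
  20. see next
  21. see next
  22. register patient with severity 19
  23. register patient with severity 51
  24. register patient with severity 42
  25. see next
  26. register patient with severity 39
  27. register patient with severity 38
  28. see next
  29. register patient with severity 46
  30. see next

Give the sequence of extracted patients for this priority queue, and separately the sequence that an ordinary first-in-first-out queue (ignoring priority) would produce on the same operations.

priority queue: [43, 29, 24, 34, 36, 50, 47, 44, 45, 35, 51, 42, 46]; FIFO queue: 43, 29, 24, 34, 36, 31, 35, 50, 47, 44, 45, 19, 51

insert 43 → {43}
insert 29 → {43, 29}
see next → 43; now {29}
insert 24 → {29, 24}
see next → 29; now {24}
see next → 24; now {}
insert 34 → {34}
see next → 34; now {}
insert 36 → {36}
see next → 36; now {}
insert 31 → {31}
insert 35 → {35, 31}
insert 50 → {50, 35, 31}
see next → 50; now {35, 31}
insert 47 → {47, 35, 31}
see next → 47; now {35, 31}
insert 44 → {44, 35, 31}
see next → 44; now {35, 31}
insert 45 → {45, 35, 31}
see next → 45; now {35, 31}
see next → 35; now {31}
insert 19 → {31, 19}
insert 51 → {51, 31, 19}
insert 42 → {51, 42, 31, 19}
see next → 51; now {42, 31, 19}
insert 39 → {42, 39, 31, 19}
insert 38 → {42, 39, 38, 31, 19}
see next → 42; now {39, 38, 31, 19}
insert 46 → {46, 39, 38, 31, 19}
see next → 46; now {39, 38, 31, 19}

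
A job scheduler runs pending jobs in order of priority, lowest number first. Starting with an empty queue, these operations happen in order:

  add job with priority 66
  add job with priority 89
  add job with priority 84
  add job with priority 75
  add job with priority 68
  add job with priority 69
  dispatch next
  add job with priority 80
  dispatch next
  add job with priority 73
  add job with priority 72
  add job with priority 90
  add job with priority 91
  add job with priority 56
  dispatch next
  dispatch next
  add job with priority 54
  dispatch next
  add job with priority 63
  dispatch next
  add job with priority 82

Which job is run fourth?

insert 66 → {66}
insert 89 → {66, 89}
insert 84 → {66, 84, 89}
insert 75 → {66, 75, 84, 89}
insert 68 → {66, 68, 75, 84, 89}
insert 69 → {66, 68, 69, 75, 84, 89}
dispatch next → 66; now {68, 69, 75, 84, 89}
insert 80 → {68, 69, 75, 80, 84, 89}
dispatch next → 68; now {69, 75, 80, 84, 89}
insert 73 → {69, 73, 75, 80, 84, 89}
insert 72 → {69, 72, 73, 75, 80, 84, 89}
insert 90 → {69, 72, 73, 75, 80, 84, 89, 90}
insert 91 → {69, 72, 73, 75, 80, 84, 89, 90, 91}
insert 56 → {56, 69, 72, 73, 75, 80, 84, 89, 90, 91}
dispatch next → 56; now {69, 72, 73, 75, 80, 84, 89, 90, 91}
dispatch next → 69; now {72, 73, 75, 80, 84, 89, 90, 91}
insert 54 → {54, 72, 73, 75, 80, 84, 89, 90, 91}
dispatch next → 54; now {72, 73, 75, 80, 84, 89, 90, 91}
insert 63 → {63, 72, 73, 75, 80, 84, 89, 90, 91}
dispatch next → 63; now {72, 73, 75, 80, 84, 89, 90, 91}
insert 82 → {72, 73, 75, 80, 82, 84, 89, 90, 91}

69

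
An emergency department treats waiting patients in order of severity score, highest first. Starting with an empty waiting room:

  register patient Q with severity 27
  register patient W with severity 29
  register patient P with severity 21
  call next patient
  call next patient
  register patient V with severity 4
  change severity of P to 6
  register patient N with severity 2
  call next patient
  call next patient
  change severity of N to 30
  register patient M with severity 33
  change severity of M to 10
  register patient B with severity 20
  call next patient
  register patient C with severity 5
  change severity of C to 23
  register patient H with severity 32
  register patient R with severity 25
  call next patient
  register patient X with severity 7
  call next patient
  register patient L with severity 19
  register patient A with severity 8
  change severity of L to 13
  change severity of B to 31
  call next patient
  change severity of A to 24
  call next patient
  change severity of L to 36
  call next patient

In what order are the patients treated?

W → Q → P → V → N → H → R → B → A → L

add Q (severity 27) → {Q:27}
add W (severity 29) → {W:29, Q:27}
add P (severity 21) → {W:29, Q:27, P:21}
call next patient → W; now {Q:27, P:21}
call next patient → Q; now {P:21}
add V (severity 4) → {P:21, V:4}
update P to severity 6 → {P:6, V:4}
add N (severity 2) → {P:6, V:4, N:2}
call next patient → P; now {V:4, N:2}
call next patient → V; now {N:2}
update N to severity 30 → {N:30}
add M (severity 33) → {M:33, N:30}
update M to severity 10 → {N:30, M:10}
add B (severity 20) → {N:30, B:20, M:10}
call next patient → N; now {B:20, M:10}
add C (severity 5) → {B:20, M:10, C:5}
update C to severity 23 → {C:23, B:20, M:10}
add H (severity 32) → {H:32, C:23, B:20, M:10}
add R (severity 25) → {H:32, R:25, C:23, B:20, M:10}
call next patient → H; now {R:25, C:23, B:20, M:10}
add X (severity 7) → {R:25, C:23, B:20, M:10, X:7}
call next patient → R; now {C:23, B:20, M:10, X:7}
add L (severity 19) → {C:23, B:20, L:19, M:10, X:7}
add A (severity 8) → {C:23, B:20, L:19, M:10, A:8, X:7}
update L to severity 13 → {C:23, B:20, L:13, M:10, A:8, X:7}
update B to severity 31 → {B:31, C:23, L:13, M:10, A:8, X:7}
call next patient → B; now {C:23, L:13, M:10, A:8, X:7}
update A to severity 24 → {A:24, C:23, L:13, M:10, X:7}
call next patient → A; now {C:23, L:13, M:10, X:7}
update L to severity 36 → {L:36, C:23, M:10, X:7}
call next patient → L; now {C:23, M:10, X:7}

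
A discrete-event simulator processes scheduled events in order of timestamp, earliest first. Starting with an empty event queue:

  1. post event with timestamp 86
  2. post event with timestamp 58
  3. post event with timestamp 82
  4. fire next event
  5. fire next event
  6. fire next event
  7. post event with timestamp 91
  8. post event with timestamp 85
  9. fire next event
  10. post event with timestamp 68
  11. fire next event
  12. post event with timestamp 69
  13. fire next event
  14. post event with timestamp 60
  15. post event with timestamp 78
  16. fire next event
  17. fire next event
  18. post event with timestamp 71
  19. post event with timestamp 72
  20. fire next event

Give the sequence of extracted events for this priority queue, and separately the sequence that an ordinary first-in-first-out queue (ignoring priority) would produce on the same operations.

insert 86 → {86}
insert 58 → {58, 86}
insert 82 → {58, 82, 86}
fire next event → 58; now {82, 86}
fire next event → 82; now {86}
fire next event → 86; now {}
insert 91 → {91}
insert 85 → {85, 91}
fire next event → 85; now {91}
insert 68 → {68, 91}
fire next event → 68; now {91}
insert 69 → {69, 91}
fire next event → 69; now {91}
insert 60 → {60, 91}
insert 78 → {60, 78, 91}
fire next event → 60; now {78, 91}
fire next event → 78; now {91}
insert 71 → {71, 91}
insert 72 → {71, 72, 91}
fire next event → 71; now {72, 91}

priority queue: 58 → 82 → 86 → 85 → 68 → 69 → 60 → 78 → 71; FIFO queue: 86 → 58 → 82 → 91 → 85 → 68 → 69 → 60 → 78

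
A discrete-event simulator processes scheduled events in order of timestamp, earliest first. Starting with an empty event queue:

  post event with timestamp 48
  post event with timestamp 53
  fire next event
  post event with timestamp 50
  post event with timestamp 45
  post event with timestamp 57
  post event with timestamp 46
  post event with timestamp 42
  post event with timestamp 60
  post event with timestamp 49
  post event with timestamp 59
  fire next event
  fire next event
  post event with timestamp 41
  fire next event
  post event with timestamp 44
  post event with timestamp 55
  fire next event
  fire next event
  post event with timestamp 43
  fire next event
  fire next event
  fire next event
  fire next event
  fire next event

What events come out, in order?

insert 48 → {48}
insert 53 → {48, 53}
fire next event → 48; now {53}
insert 50 → {50, 53}
insert 45 → {45, 50, 53}
insert 57 → {45, 50, 53, 57}
insert 46 → {45, 46, 50, 53, 57}
insert 42 → {42, 45, 46, 50, 53, 57}
insert 60 → {42, 45, 46, 50, 53, 57, 60}
insert 49 → {42, 45, 46, 49, 50, 53, 57, 60}
insert 59 → {42, 45, 46, 49, 50, 53, 57, 59, 60}
fire next event → 42; now {45, 46, 49, 50, 53, 57, 59, 60}
fire next event → 45; now {46, 49, 50, 53, 57, 59, 60}
insert 41 → {41, 46, 49, 50, 53, 57, 59, 60}
fire next event → 41; now {46, 49, 50, 53, 57, 59, 60}
insert 44 → {44, 46, 49, 50, 53, 57, 59, 60}
insert 55 → {44, 46, 49, 50, 53, 55, 57, 59, 60}
fire next event → 44; now {46, 49, 50, 53, 55, 57, 59, 60}
fire next event → 46; now {49, 50, 53, 55, 57, 59, 60}
insert 43 → {43, 49, 50, 53, 55, 57, 59, 60}
fire next event → 43; now {49, 50, 53, 55, 57, 59, 60}
fire next event → 49; now {50, 53, 55, 57, 59, 60}
fire next event → 50; now {53, 55, 57, 59, 60}
fire next event → 53; now {55, 57, 59, 60}
fire next event → 55; now {57, 59, 60}

48, 42, 45, 41, 44, 46, 43, 49, 50, 53, 55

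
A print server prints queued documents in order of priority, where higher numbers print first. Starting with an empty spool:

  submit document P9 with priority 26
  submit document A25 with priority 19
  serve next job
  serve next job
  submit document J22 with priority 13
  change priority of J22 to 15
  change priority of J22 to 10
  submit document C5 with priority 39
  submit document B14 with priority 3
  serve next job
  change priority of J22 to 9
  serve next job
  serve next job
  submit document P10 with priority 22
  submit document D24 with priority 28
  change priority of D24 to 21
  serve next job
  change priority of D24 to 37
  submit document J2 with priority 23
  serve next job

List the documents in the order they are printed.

P9 → A25 → C5 → J22 → B14 → P10 → D24

add P9 (priority 26) → {P9:26}
add A25 (priority 19) → {P9:26, A25:19}
serve next job → P9; now {A25:19}
serve next job → A25; now {}
add J22 (priority 13) → {J22:13}
update J22 to priority 15 → {J22:15}
update J22 to priority 10 → {J22:10}
add C5 (priority 39) → {C5:39, J22:10}
add B14 (priority 3) → {C5:39, J22:10, B14:3}
serve next job → C5; now {J22:10, B14:3}
update J22 to priority 9 → {J22:9, B14:3}
serve next job → J22; now {B14:3}
serve next job → B14; now {}
add P10 (priority 22) → {P10:22}
add D24 (priority 28) → {D24:28, P10:22}
update D24 to priority 21 → {P10:22, D24:21}
serve next job → P10; now {D24:21}
update D24 to priority 37 → {D24:37}
add J2 (priority 23) → {D24:37, J2:23}
serve next job → D24; now {J2:23}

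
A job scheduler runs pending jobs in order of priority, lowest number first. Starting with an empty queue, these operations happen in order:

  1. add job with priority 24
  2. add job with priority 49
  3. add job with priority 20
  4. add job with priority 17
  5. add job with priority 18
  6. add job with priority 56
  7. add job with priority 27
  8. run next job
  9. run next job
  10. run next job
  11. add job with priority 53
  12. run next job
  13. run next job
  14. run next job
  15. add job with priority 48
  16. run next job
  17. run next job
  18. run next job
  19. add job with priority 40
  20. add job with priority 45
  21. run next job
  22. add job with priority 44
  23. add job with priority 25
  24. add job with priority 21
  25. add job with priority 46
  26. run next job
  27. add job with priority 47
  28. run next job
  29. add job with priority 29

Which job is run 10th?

insert 24 → {24}
insert 49 → {24, 49}
insert 20 → {20, 24, 49}
insert 17 → {17, 20, 24, 49}
insert 18 → {17, 18, 20, 24, 49}
insert 56 → {17, 18, 20, 24, 49, 56}
insert 27 → {17, 18, 20, 24, 27, 49, 56}
run next job → 17; now {18, 20, 24, 27, 49, 56}
run next job → 18; now {20, 24, 27, 49, 56}
run next job → 20; now {24, 27, 49, 56}
insert 53 → {24, 27, 49, 53, 56}
run next job → 24; now {27, 49, 53, 56}
run next job → 27; now {49, 53, 56}
run next job → 49; now {53, 56}
insert 48 → {48, 53, 56}
run next job → 48; now {53, 56}
run next job → 53; now {56}
run next job → 56; now {}
insert 40 → {40}
insert 45 → {40, 45}
run next job → 40; now {45}
insert 44 → {44, 45}
insert 25 → {25, 44, 45}
insert 21 → {21, 25, 44, 45}
insert 46 → {21, 25, 44, 45, 46}
run next job → 21; now {25, 44, 45, 46}
insert 47 → {25, 44, 45, 46, 47}
run next job → 25; now {44, 45, 46, 47}
insert 29 → {29, 44, 45, 46, 47}

40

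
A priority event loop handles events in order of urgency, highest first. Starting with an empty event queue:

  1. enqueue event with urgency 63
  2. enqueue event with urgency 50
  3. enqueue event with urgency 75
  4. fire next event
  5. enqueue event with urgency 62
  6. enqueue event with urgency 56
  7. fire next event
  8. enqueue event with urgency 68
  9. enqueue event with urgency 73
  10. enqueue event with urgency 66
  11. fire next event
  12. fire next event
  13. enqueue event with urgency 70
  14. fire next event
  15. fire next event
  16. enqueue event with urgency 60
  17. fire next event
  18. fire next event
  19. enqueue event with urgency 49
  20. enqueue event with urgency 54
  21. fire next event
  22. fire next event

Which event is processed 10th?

54

insert 63 → {63}
insert 50 → {63, 50}
insert 75 → {75, 63, 50}
fire next event → 75; now {63, 50}
insert 62 → {63, 62, 50}
insert 56 → {63, 62, 56, 50}
fire next event → 63; now {62, 56, 50}
insert 68 → {68, 62, 56, 50}
insert 73 → {73, 68, 62, 56, 50}
insert 66 → {73, 68, 66, 62, 56, 50}
fire next event → 73; now {68, 66, 62, 56, 50}
fire next event → 68; now {66, 62, 56, 50}
insert 70 → {70, 66, 62, 56, 50}
fire next event → 70; now {66, 62, 56, 50}
fire next event → 66; now {62, 56, 50}
insert 60 → {62, 60, 56, 50}
fire next event → 62; now {60, 56, 50}
fire next event → 60; now {56, 50}
insert 49 → {56, 50, 49}
insert 54 → {56, 54, 50, 49}
fire next event → 56; now {54, 50, 49}
fire next event → 54; now {50, 49}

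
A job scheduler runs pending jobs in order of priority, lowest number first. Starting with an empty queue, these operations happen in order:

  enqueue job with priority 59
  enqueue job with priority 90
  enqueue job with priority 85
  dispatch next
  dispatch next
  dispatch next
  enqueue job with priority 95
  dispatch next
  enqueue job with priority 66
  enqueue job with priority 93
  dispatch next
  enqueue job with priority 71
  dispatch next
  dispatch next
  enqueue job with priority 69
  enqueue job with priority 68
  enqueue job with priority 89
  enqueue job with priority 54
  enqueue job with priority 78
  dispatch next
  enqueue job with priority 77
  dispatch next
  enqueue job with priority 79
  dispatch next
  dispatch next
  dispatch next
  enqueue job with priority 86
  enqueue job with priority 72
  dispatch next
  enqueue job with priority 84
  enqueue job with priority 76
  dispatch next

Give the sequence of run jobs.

insert 59 → {59}
insert 90 → {59, 90}
insert 85 → {59, 85, 90}
dispatch next → 59; now {85, 90}
dispatch next → 85; now {90}
dispatch next → 90; now {}
insert 95 → {95}
dispatch next → 95; now {}
insert 66 → {66}
insert 93 → {66, 93}
dispatch next → 66; now {93}
insert 71 → {71, 93}
dispatch next → 71; now {93}
dispatch next → 93; now {}
insert 69 → {69}
insert 68 → {68, 69}
insert 89 → {68, 69, 89}
insert 54 → {54, 68, 69, 89}
insert 78 → {54, 68, 69, 78, 89}
dispatch next → 54; now {68, 69, 78, 89}
insert 77 → {68, 69, 77, 78, 89}
dispatch next → 68; now {69, 77, 78, 89}
insert 79 → {69, 77, 78, 79, 89}
dispatch next → 69; now {77, 78, 79, 89}
dispatch next → 77; now {78, 79, 89}
dispatch next → 78; now {79, 89}
insert 86 → {79, 86, 89}
insert 72 → {72, 79, 86, 89}
dispatch next → 72; now {79, 86, 89}
insert 84 → {79, 84, 86, 89}
insert 76 → {76, 79, 84, 86, 89}
dispatch next → 76; now {79, 84, 86, 89}

59 → 85 → 90 → 95 → 66 → 71 → 93 → 54 → 68 → 69 → 77 → 78 → 72 → 76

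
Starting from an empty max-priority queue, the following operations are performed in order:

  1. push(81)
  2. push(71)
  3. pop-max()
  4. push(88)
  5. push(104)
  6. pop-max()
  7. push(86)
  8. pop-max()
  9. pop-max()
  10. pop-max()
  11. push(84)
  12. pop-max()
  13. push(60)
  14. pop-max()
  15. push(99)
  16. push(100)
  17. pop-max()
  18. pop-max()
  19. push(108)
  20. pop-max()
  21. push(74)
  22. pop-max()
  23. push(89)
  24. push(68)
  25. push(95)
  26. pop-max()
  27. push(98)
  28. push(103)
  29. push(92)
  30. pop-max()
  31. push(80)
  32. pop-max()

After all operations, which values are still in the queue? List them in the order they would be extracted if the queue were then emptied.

92 → 89 → 80 → 68

insert 81 → {81}
insert 71 → {81, 71}
pop-max → 81; now {71}
insert 88 → {88, 71}
insert 104 → {104, 88, 71}
pop-max → 104; now {88, 71}
insert 86 → {88, 86, 71}
pop-max → 88; now {86, 71}
pop-max → 86; now {71}
pop-max → 71; now {}
insert 84 → {84}
pop-max → 84; now {}
insert 60 → {60}
pop-max → 60; now {}
insert 99 → {99}
insert 100 → {100, 99}
pop-max → 100; now {99}
pop-max → 99; now {}
insert 108 → {108}
pop-max → 108; now {}
insert 74 → {74}
pop-max → 74; now {}
insert 89 → {89}
insert 68 → {89, 68}
insert 95 → {95, 89, 68}
pop-max → 95; now {89, 68}
insert 98 → {98, 89, 68}
insert 103 → {103, 98, 89, 68}
insert 92 → {103, 98, 92, 89, 68}
pop-max → 103; now {98, 92, 89, 68}
insert 80 → {98, 92, 89, 80, 68}
pop-max → 98; now {92, 89, 80, 68}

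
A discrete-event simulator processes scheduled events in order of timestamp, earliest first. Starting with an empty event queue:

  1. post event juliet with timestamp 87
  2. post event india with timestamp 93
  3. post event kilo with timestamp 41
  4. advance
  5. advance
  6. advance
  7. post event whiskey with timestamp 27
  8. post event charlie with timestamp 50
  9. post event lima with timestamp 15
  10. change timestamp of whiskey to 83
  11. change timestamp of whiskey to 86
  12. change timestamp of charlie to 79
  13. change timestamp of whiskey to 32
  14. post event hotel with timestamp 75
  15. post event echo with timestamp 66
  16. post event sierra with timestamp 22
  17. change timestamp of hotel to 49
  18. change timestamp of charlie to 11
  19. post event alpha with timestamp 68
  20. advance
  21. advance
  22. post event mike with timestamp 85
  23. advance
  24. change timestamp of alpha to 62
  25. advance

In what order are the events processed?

add juliet (timestamp 87) → {juliet:87}
add india (timestamp 93) → {juliet:87, india:93}
add kilo (timestamp 41) → {kilo:41, juliet:87, india:93}
advance → kilo; now {juliet:87, india:93}
advance → juliet; now {india:93}
advance → india; now {}
add whiskey (timestamp 27) → {whiskey:27}
add charlie (timestamp 50) → {whiskey:27, charlie:50}
add lima (timestamp 15) → {lima:15, whiskey:27, charlie:50}
update whiskey to timestamp 83 → {lima:15, charlie:50, whiskey:83}
update whiskey to timestamp 86 → {lima:15, charlie:50, whiskey:86}
update charlie to timestamp 79 → {lima:15, charlie:79, whiskey:86}
update whiskey to timestamp 32 → {lima:15, whiskey:32, charlie:79}
add hotel (timestamp 75) → {lima:15, whiskey:32, hotel:75, charlie:79}
add echo (timestamp 66) → {lima:15, whiskey:32, echo:66, hotel:75, charlie:79}
add sierra (timestamp 22) → {lima:15, sierra:22, whiskey:32, echo:66, hotel:75, charlie:79}
update hotel to timestamp 49 → {lima:15, sierra:22, whiskey:32, hotel:49, echo:66, charlie:79}
update charlie to timestamp 11 → {charlie:11, lima:15, sierra:22, whiskey:32, hotel:49, echo:66}
add alpha (timestamp 68) → {charlie:11, lima:15, sierra:22, whiskey:32, hotel:49, echo:66, alpha:68}
advance → charlie; now {lima:15, sierra:22, whiskey:32, hotel:49, echo:66, alpha:68}
advance → lima; now {sierra:22, whiskey:32, hotel:49, echo:66, alpha:68}
add mike (timestamp 85) → {sierra:22, whiskey:32, hotel:49, echo:66, alpha:68, mike:85}
advance → sierra; now {whiskey:32, hotel:49, echo:66, alpha:68, mike:85}
update alpha to timestamp 62 → {whiskey:32, hotel:49, alpha:62, echo:66, mike:85}
advance → whiskey; now {hotel:49, alpha:62, echo:66, mike:85}

kilo, juliet, india, charlie, lima, sierra, whiskey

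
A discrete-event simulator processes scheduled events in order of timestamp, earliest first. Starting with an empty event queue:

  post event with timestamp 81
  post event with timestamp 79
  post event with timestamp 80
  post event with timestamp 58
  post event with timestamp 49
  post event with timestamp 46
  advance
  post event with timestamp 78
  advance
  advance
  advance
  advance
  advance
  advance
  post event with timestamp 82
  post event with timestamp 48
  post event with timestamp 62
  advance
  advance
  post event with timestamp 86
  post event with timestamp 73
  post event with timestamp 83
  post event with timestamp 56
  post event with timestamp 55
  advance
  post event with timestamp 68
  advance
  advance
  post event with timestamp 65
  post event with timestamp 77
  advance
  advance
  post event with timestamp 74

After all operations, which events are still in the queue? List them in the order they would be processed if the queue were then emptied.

74, 77, 82, 83, 86

insert 81 → {81}
insert 79 → {79, 81}
insert 80 → {79, 80, 81}
insert 58 → {58, 79, 80, 81}
insert 49 → {49, 58, 79, 80, 81}
insert 46 → {46, 49, 58, 79, 80, 81}
advance → 46; now {49, 58, 79, 80, 81}
insert 78 → {49, 58, 78, 79, 80, 81}
advance → 49; now {58, 78, 79, 80, 81}
advance → 58; now {78, 79, 80, 81}
advance → 78; now {79, 80, 81}
advance → 79; now {80, 81}
advance → 80; now {81}
advance → 81; now {}
insert 82 → {82}
insert 48 → {48, 82}
insert 62 → {48, 62, 82}
advance → 48; now {62, 82}
advance → 62; now {82}
insert 86 → {82, 86}
insert 73 → {73, 82, 86}
insert 83 → {73, 82, 83, 86}
insert 56 → {56, 73, 82, 83, 86}
insert 55 → {55, 56, 73, 82, 83, 86}
advance → 55; now {56, 73, 82, 83, 86}
insert 68 → {56, 68, 73, 82, 83, 86}
advance → 56; now {68, 73, 82, 83, 86}
advance → 68; now {73, 82, 83, 86}
insert 65 → {65, 73, 82, 83, 86}
insert 77 → {65, 73, 77, 82, 83, 86}
advance → 65; now {73, 77, 82, 83, 86}
advance → 73; now {77, 82, 83, 86}
insert 74 → {74, 77, 82, 83, 86}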